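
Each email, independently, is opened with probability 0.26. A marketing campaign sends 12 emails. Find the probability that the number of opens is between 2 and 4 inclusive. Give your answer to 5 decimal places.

X ~ Binomial(12, 0.26); P(2 ≤ X ≤ 4) = Σ C(12,k) p^k (1−p)^(12−k) over k:
  k=2: C(12,2)·0.26^2·0.74^10 = 0.2196888
  k=3: C(12,3)·0.26^3·0.74^9 = 0.2572931
  k=4: C(12,4)·0.26^4·0.74^8 = 0.2034007
Total = 0.6803825

0.68038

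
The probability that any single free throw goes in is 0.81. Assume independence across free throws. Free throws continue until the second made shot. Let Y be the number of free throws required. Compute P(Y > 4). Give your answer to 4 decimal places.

0.0235

Needing more than 4 free throws ⇔ fewer than 2 successes in the first 4. With X ~ Binomial(4, 0.81), P(Y > 4) = P(X ≤ 1).
  k=0: C(4,0)·0.81^0·0.19^4 = 0.001303
  k=1: C(4,1)·0.81^1·0.19^3 = 0.022223
P(X ≤ 1) = 0.023526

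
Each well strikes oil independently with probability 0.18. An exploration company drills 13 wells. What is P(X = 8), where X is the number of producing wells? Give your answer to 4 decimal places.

X ~ Binomial(n=13, p=0.18).
P(X=8) = C(13,8) · p^8 · (1−p)^5
= 1287 · 1.102e-06 · 0.37074 = 0.000526

0.0005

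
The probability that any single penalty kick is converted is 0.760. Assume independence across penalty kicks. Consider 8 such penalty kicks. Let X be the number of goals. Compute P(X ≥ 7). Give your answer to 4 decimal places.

0.3925

X ~ Binomial(8, 0.76); P(X ≥ 7) = Σ C(8,k) p^k (1−p)^(8−k) over k:
  k=7: C(8,7)·0.76^7·0.24^1 = 0.281188
  k=8: C(8,8)·0.76^8·0.24^0 = 0.111303
Total = 0.392491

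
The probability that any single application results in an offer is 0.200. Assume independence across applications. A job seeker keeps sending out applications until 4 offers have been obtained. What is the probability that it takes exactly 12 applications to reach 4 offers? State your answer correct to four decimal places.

0.0443

Y = trial on which the fourth success occurs; negative binomial, r=4, p=0.20.
P(Y=12) = C(11,3) · p^4 · (1−p)^8
= 165 · 0.0016 · 0.16777 = 0.044292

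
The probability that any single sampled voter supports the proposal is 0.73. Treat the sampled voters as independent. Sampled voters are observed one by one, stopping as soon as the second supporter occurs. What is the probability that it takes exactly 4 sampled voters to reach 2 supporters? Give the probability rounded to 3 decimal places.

Y = trial on which the second success occurs; negative binomial, r=2, p=0.73.
P(Y=4) = C(3,1) · p^2 · (1−p)^2
= 3 · 0.5329 · 0.0729 = 0.11655

0.117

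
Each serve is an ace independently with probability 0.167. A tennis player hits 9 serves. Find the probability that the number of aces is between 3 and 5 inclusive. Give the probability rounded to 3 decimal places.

0.178

X ~ Binomial(9, 0.167); P(3 ≤ X ≤ 5) = Σ C(9,k) p^k (1−p)^(9−k) over k:
  k=3: C(9,3)·0.167^3·0.833^6 = 0.13071
  k=4: C(9,4)·0.167^4·0.833^5 = 0.03931
  k=5: C(9,5)·0.167^5·0.833^4 = 0.00788
Total = 0.17789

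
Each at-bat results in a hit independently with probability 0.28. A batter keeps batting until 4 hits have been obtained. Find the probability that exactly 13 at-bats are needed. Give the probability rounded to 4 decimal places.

0.0703

Y = trial on which the fourth success occurs; negative binomial, r=4, p=0.28.
P(Y=13) = C(12,3) · p^4 · (1−p)^9
= 220 · 0.0061466 · 0.051999 = 0.070315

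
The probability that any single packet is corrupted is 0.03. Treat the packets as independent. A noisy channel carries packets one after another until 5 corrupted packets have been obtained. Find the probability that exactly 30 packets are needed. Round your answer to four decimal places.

Y = trial on which the fifth success occurs; negative binomial, r=5, p=0.03.
P(Y=30) = C(29,4) · p^5 · (1−p)^25
= 23751 · 2.43e-08 · 0.46697 = 0.000270

0.0003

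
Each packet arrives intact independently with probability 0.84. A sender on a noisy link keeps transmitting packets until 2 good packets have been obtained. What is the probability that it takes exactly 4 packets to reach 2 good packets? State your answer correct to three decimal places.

Y = trial on which the second success occurs; negative binomial, r=2, p=0.84.
P(Y=4) = C(3,1) · p^2 · (1−p)^2
= 3 · 0.7056 · 0.0256 = 0.05419

0.054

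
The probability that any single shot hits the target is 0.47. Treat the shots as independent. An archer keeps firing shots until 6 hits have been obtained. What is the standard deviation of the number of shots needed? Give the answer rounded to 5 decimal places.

3.79416

Y = total shots until the sixth success; negative binomial with r=6, p=0.47.
SD(Y) = √[r(1−p)/p²] = √(14.3956541) = 3.7941605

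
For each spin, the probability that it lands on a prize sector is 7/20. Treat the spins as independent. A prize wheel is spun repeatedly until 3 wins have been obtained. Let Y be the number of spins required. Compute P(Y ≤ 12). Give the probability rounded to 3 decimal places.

Finishing within 12 spins ⇔ at least 3 successes in the first 12. With X ~ Binomial(12, 0.35), P(Y ≤ 12) = 1 − P(X ≤ 2).
  k=0: C(12,0)·0.35^0·0.65^12 = 0.00569
  k=1: C(12,1)·0.35^1·0.65^11 = 0.03675
  k=2: C(12,2)·0.35^2·0.65^10 = 0.10885
1 − 0.15129 = 0.84871

0.849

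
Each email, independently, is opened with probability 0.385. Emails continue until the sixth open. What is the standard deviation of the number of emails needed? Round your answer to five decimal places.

4.98945

Y = total emails until the sixth success; negative binomial with r=6, p=0.385.
SD(Y) = √[r(1−p)/p²] = √(24.8945859) = 4.9894475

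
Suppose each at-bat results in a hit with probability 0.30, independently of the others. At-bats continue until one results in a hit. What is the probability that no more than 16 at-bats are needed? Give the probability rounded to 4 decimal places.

Y = number of at-bats to the first success; geometric, p = 0.30.
P(Y ≤ 16) = 1 − (1−p)^16 = 1 − 0.003323 = 0.996677

0.9967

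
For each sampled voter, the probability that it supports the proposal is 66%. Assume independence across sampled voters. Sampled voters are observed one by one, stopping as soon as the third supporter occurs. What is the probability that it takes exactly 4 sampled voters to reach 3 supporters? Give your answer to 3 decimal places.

0.293

Y = trial on which the third success occurs; negative binomial, r=3, p=0.66.
P(Y=4) = C(3,2) · p^3 · (1−p)^1
= 3 · 0.2875 · 0.34 = 0.29325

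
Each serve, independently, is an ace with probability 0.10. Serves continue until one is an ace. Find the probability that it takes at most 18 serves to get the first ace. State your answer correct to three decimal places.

Y = number of serves to the first success; geometric, p = 0.10.
P(Y ≤ 18) = 1 − (1−p)^18 = 1 − 0.15009 = 0.84991

0.850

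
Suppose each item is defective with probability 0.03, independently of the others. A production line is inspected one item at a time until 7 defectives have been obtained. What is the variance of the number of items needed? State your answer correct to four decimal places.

7544.4444

Y = total items until the seventh success; negative binomial with r=7, p=0.03.
Var(Y) = r(1−p)/p² = 7·0.97 / 0.03² = 7544.444444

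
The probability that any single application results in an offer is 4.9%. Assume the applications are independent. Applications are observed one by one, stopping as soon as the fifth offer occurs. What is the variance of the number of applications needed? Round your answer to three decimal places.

Y = total applications until the fifth success; negative binomial with r=5, p=0.049.
Var(Y) = r(1−p)/p² = 5·0.951 / 0.049² = 1980.42482

1980.425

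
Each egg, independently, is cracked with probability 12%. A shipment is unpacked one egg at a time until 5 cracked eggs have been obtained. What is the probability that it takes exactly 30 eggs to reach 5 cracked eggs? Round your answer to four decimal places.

0.0242

Y = trial on which the fifth success occurs; negative binomial, r=5, p=0.12.
P(Y=30) = C(29,4) · p^5 · (1−p)^25
= 23751 · 2.4883e-05 · 0.040932 = 0.024191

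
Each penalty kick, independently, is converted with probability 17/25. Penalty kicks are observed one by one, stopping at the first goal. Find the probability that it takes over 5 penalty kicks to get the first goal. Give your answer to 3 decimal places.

0.003

Y = number of penalty kicks to the first success; geometric, p = 0.68.
P(Y > 5) = P(first 5 all fail) = (1−p)^5 = 0.00336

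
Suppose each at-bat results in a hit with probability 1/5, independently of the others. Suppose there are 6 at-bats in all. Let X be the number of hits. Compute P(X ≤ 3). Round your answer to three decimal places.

0.983

X ~ Binomial(6, 0.20); P(X ≤ 3) = Σ C(6,k) p^k (1−p)^(6−k) over k:
  k=0: C(6,0)·0.20^0·0.80^6 = 0.26214
  k=1: C(6,1)·0.20^1·0.80^5 = 0.39322
  k=2: C(6,2)·0.20^2·0.80^4 = 0.24576
  k=3: C(6,3)·0.20^3·0.80^3 = 0.08192
Total = 0.98304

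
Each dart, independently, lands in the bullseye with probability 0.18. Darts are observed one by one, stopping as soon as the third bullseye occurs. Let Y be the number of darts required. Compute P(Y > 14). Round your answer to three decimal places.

Needing more than 14 darts ⇔ fewer than 3 successes in the first 14. With X ~ Binomial(14, 0.18), P(Y > 14) = P(X ≤ 2).
  k=0: C(14,0)·0.18^0·0.82^14 = 0.06214
  k=1: C(14,1)·0.18^1·0.82^13 = 0.19098
  k=2: C(14,2)·0.18^2·0.82^12 = 0.27249
P(X ≤ 2) = 0.52561

0.526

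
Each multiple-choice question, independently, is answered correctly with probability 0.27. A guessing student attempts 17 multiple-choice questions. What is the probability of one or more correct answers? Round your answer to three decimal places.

0.995

P(at least one) = 1 − P(none) = 1 − (1 − 0.27)^17
= 1 − 0.00475 = 0.99525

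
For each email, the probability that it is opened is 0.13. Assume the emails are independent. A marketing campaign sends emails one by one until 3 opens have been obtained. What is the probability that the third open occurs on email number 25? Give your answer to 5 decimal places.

Y = trial on which the third success occurs; negative binomial, r=3, p=0.13.
P(Y=25) = C(24,2) · p^3 · (1−p)^22
= 276 · 0.002197 · 0.046711 = 0.0283245

0.02832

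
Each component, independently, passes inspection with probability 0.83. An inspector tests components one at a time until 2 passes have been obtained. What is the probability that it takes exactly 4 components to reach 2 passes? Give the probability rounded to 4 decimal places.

0.0597

Y = trial on which the second success occurs; negative binomial, r=2, p=0.83.
P(Y=4) = C(3,1) · p^2 · (1−p)^2
= 3 · 0.6889 · 0.0289 = 0.059728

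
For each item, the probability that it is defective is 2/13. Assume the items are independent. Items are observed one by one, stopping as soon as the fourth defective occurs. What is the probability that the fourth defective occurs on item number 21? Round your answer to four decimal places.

Y = trial on which the fourth success occurs; negative binomial, r=4, p=0.153846.
P(Y=21) = C(20,3) · p^4 · (1−p)^17
= 1140 · 0.0005602 · 0.05843 = 0.037316

0.0373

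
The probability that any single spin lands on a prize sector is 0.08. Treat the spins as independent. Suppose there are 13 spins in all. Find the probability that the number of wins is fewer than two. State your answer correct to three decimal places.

0.721

X ~ Binomial(13, 0.08); P(X ≤ 1) = Σ C(13,k) p^k (1−p)^(13−k) over k:
  k=0: C(13,0)·0.08^0·0.92^13 = 0.33825
  k=1: C(13,1)·0.08^1·0.92^12 = 0.38237
Total = 0.72063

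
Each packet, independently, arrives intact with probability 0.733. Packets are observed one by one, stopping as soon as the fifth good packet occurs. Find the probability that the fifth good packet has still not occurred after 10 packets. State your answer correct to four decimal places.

Needing more than 10 packets ⇔ fewer than 5 successes in the first 10. With X ~ Binomial(10, 0.733), P(Y > 10) = P(X ≤ 4).
  k=0: C(10,0)·0.733^0·0.267^10 = 0.000002
  k=1: C(10,1)·0.733^1·0.267^9 = 0.000051
  k=2: C(10,2)·0.733^2·0.267^8 = 0.000624
  k=3: C(10,3)·0.733^3·0.267^7 = 0.004572
  k=4: C(10,4)·0.733^4·0.267^6 = 0.021964
P(X ≤ 4) = 0.027212

0.0272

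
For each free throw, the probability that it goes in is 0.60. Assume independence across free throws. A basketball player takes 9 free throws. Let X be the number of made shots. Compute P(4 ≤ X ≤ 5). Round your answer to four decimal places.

0.4180

X ~ Binomial(9, 0.60); P(4 ≤ X ≤ 5) = Σ C(9,k) p^k (1−p)^(9−k) over k:
  k=4: C(9,4)·0.60^4·0.40^5 = 0.167215
  k=5: C(9,5)·0.60^5·0.40^4 = 0.250823
Total = 0.418038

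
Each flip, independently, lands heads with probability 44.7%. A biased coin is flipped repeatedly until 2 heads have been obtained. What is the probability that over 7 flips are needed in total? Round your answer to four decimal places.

0.1053

Needing more than 7 flips ⇔ fewer than 2 successes in the first 7. With X ~ Binomial(7, 0.447), P(Y > 7) = P(X ≤ 1).
  k=0: C(7,0)·0.447^0·0.553^7 = 0.015815
  k=1: C(7,1)·0.447^1·0.553^6 = 0.089486
P(X ≤ 1) = 0.105302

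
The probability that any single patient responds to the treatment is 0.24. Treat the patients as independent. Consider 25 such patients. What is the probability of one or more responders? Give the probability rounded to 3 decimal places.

P(at least one) = 1 − P(none) = 1 − (1 − 0.24)^25
= 1 − 0.00105 = 0.99895

0.999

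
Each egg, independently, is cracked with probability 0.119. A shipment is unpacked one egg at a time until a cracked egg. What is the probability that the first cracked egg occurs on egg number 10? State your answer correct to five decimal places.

0.03805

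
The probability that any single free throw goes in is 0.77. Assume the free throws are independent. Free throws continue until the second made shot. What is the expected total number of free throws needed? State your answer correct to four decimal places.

Y = total free throws until the second success; negative binomial with r=2, p=0.77.
E[Y] = r / p = 2 / 0.77 = 2.597403

2.5974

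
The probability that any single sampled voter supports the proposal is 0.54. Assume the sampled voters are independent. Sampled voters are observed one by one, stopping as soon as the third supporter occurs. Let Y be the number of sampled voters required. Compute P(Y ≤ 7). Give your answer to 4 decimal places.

0.8337

Finishing within 7 sampled voters ⇔ at least 3 successes in the first 7. With X ~ Binomial(7, 0.54), P(Y ≤ 7) = 1 − P(X ≤ 2).
  k=0: C(7,0)·0.54^0·0.46^7 = 0.004358
  k=1: C(7,1)·0.54^1·0.46^6 = 0.035813
  k=2: C(7,2)·0.54^2·0.46^5 = 0.126123
1 − 0.166295 = 0.833705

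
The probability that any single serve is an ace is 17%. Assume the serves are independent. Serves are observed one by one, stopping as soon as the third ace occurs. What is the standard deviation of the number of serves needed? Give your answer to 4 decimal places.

9.2822

Y = total serves until the third success; negative binomial with r=3, p=0.17.
SD(Y) = √[r(1−p)/p²] = √(86.159170) = 9.282196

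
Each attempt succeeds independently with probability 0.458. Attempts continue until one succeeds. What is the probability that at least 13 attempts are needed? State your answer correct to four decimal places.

0.0006

Y = number of attempts to the first success; geometric, p = 0.458.
P(Y > 12) = P(first 12 all fail) = (1−p)^12 = 0.000643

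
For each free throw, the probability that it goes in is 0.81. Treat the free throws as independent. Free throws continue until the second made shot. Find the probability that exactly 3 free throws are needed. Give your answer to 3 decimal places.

Y = trial on which the second success occurs; negative binomial, r=2, p=0.81.
P(Y=3) = C(2,1) · p^2 · (1−p)^1
= 2 · 0.6561 · 0.19 = 0.24932

0.249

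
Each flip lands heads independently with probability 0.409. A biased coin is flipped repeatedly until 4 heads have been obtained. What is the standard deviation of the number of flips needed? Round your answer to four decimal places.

Y = total flips until the fourth success; negative binomial with r=4, p=0.409.
SD(Y) = √[r(1−p)/p²] = √(14.131910) = 3.759243

3.7592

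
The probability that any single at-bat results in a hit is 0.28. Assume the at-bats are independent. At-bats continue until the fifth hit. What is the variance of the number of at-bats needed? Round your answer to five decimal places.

Y = total at-bats until the fifth success; negative binomial with r=5, p=0.28.
Var(Y) = r(1−p)/p² = 5·0.72 / 0.28² = 45.9183673

45.91837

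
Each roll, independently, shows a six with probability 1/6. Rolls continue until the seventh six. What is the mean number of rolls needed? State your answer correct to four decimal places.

42.0000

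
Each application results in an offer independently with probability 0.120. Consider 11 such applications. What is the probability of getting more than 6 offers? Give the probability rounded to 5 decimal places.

0.00008

X ~ Binomial(11, 0.12); P(X ≥ 7) = Σ C(11,k) p^k (1−p)^(11−k) over k:
  k=7: C(11,7)·0.12^7·0.88^4 = 0.0000709
  k=8: C(11,8)·0.12^8·0.88^3 = 0.0000048
  k=9: C(11,9)·0.12^9·0.88^2 = 0.0000002
  k=10: C(11,10)·0.12^10·0.88^1 = 0.0000000
  k=11: C(11,11)·0.12^11·0.88^0 = 0.0000000
Total = 0.0000760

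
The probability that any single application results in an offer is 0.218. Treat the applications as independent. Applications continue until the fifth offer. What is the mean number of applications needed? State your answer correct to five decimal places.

Y = total applications until the fifth success; negative binomial with r=5, p=0.218.
E[Y] = r / p = 5 / 0.218 = 22.9357798

22.93578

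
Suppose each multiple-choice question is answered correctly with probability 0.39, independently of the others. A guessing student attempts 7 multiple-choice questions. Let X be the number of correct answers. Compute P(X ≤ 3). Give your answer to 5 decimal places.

0.72931

X ~ Binomial(7, 0.39); P(X ≤ 3) = Σ C(7,k) p^k (1−p)^(7−k) over k:
  k=0: C(7,0)·0.39^0·0.61^7 = 0.0314274
  k=1: C(7,1)·0.39^1·0.61^6 = 0.1406506
  k=2: C(7,2)·0.39^2·0.61^5 = 0.2697725
  k=3: C(7,3)·0.39^3·0.61^4 = 0.2874625
Total = 0.7293131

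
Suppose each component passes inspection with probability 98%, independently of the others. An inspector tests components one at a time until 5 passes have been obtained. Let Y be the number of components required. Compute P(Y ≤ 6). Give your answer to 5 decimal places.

Finishing within 6 components ⇔ at least 5 successes in the first 6. With X ~ Binomial(6, 0.98), P(Y ≤ 6) = 1 − P(X ≤ 4).
  k=0: C(6,0)·0.98^0·0.02^6 = 0.0000000
  k=1: C(6,1)·0.98^1·0.02^5 = 0.0000000
  k=2: C(6,2)·0.98^2·0.02^4 = 0.0000023
  k=3: C(6,3)·0.98^3·0.02^3 = 0.0001506
  k=4: C(6,4)·0.98^4·0.02^2 = 0.0055342
1 − 0.0056871 = 0.9943129

0.99431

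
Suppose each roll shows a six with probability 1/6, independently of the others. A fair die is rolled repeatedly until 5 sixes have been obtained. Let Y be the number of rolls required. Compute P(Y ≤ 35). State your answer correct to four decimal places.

Finishing within 35 rolls ⇔ at least 5 successes in the first 35. With X ~ Binomial(35, 0.166667), P(Y ≤ 35) = 1 − P(X ≤ 4).
  k=0: C(35,0)·0.166667^0·0.833333^35 = 0.001693
  k=1: C(35,1)·0.166667^1·0.833333^34 = 0.011851
  k=2: C(35,2)·0.166667^2·0.833333^33 = 0.040293
  k=3: C(35,3)·0.166667^3·0.833333^32 = 0.088645
  k=4: C(35,4)·0.166667^4·0.833333^31 = 0.141833
1 − 0.284315 = 0.715685

0.7157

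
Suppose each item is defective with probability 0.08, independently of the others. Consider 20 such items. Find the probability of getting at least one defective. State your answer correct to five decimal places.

P(at least one) = 1 − P(none) = 1 − (1 − 0.08)^20
= 1 − 0.1886933 = 0.8113067

0.81131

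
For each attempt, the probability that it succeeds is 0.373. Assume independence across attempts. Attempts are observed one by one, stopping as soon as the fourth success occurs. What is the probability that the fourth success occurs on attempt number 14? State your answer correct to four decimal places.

0.0520

Y = trial on which the fourth success occurs; negative binomial, r=4, p=0.373.
P(Y=14) = C(13,3) · p^4 · (1−p)^10
= 286 · 0.019357 · 0.0093902 = 0.051985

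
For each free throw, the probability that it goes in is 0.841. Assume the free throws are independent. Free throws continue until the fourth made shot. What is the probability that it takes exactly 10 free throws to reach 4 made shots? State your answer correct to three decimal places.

0.001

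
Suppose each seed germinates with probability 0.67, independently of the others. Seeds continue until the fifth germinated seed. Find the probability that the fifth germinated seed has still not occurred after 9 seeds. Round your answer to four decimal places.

Needing more than 9 seeds ⇔ fewer than 5 successes in the first 9. With X ~ Binomial(9, 0.67), P(Y > 9) = P(X ≤ 4).
  k=0: C(9,0)·0.67^0·0.33^9 = 0.000046
  k=1: C(9,1)·0.67^1·0.33^8 = 0.000848
  k=2: C(9,2)·0.67^2·0.33^7 = 0.006887
  k=3: C(9,3)·0.67^3·0.33^6 = 0.032628
  k=4: C(9,4)·0.67^4·0.33^5 = 0.099366
P(X ≤ 4) = 0.139776

0.1398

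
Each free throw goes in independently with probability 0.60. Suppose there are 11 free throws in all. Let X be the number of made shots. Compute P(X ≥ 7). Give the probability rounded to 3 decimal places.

X ~ Binomial(11, 0.60); P(X ≥ 7) = Σ C(11,k) p^k (1−p)^(11−k) over k:
  k=7: C(11,7)·0.60^7·0.40^4 = 0.23649
  k=8: C(11,8)·0.60^8·0.40^3 = 0.17737
  k=9: C(11,9)·0.60^9·0.40^2 = 0.08868
  k=10: C(11,10)·0.60^10·0.40^1 = 0.02661
  k=11: C(11,11)·0.60^11·0.40^0 = 0.00363
Total = 0.53277

0.533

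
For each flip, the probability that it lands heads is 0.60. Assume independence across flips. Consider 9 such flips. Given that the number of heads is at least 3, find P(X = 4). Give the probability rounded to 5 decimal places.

0.17151

X ~ Binomial(9, 0.60). Want P(X=4 | X≥3) = P(X=4) / P(X≥3).
P(X=4) = C(9,4)·0.60^4·0.40^5 = 0.1672151
P(X≥3) = 1 − 0.0002621 − 0.0035389 − 0.0212337 = 0.9749652
Ratio = 0.1672151 / 0.9749652 = 0.1715088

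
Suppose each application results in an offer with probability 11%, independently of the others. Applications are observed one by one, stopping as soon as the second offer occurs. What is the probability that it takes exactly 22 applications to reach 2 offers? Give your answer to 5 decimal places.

Y = trial on which the second success occurs; negative binomial, r=2, p=0.11.
P(Y=22) = C(21,1) · p^2 · (1−p)^20
= 21 · 0.0121 · 0.09723 = 0.0247061

0.02471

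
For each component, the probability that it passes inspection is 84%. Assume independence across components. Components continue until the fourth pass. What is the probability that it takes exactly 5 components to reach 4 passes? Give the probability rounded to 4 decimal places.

Y = trial on which the fourth success occurs; negative binomial, r=4, p=0.84.
P(Y=5) = C(4,3) · p^4 · (1−p)^1
= 4 · 0.49787 · 0.16 = 0.318638

0.3186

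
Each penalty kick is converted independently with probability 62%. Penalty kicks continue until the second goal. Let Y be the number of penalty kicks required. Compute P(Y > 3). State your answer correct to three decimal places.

Needing more than 3 penalty kicks ⇔ fewer than 2 successes in the first 3. With X ~ Binomial(3, 0.62), P(Y > 3) = P(X ≤ 1).
  k=0: C(3,0)·0.62^0·0.38^3 = 0.05487
  k=1: C(3,1)·0.62^1·0.38^2 = 0.26858
P(X ≤ 1) = 0.32346

0.323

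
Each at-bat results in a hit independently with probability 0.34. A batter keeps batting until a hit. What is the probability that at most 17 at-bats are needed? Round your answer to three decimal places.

Y = number of at-bats to the first success; geometric, p = 0.34.
P(Y ≤ 17) = 1 − (1−p)^17 = 1 − 0.00086 = 0.99914

0.999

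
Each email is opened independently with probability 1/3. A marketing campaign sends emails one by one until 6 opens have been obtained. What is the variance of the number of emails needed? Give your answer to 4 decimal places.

36.0000

Y = total emails until the sixth success; negative binomial with r=6, p=0.333333.
Var(Y) = r(1−p)/p² = 6·0.666667 / 0.333333² = 36.000000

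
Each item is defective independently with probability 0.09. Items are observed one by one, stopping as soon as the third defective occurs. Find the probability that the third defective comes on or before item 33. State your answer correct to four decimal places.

Finishing within 33 items ⇔ at least 3 successes in the first 33. With X ~ Binomial(33, 0.09), P(Y ≤ 33) = 1 − P(X ≤ 2).
  k=0: C(33,0)·0.09^0·0.91^33 = 0.044501
  k=1: C(33,1)·0.09^1·0.91^32 = 0.145238
  k=2: C(33,2)·0.09^2·0.91^31 = 0.229828
1 − 0.419566 = 0.580434

0.5804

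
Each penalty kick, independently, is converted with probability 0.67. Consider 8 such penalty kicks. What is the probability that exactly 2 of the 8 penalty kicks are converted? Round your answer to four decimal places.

X ~ Binomial(n=8, p=0.67).
P(X=2) = C(8,2) · p^2 · (1−p)^6
= 28 · 0.4489 · 0.0012915 = 0.016233

0.0162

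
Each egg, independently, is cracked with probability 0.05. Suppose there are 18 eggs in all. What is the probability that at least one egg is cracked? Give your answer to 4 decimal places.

P(at least one) = 1 − P(none) = 1 − (1 − 0.05)^18
= 1 − 0.397214 = 0.602786

0.6028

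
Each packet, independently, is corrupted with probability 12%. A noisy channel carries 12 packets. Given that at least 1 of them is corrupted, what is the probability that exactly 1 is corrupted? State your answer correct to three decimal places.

0.450

X ~ Binomial(12, 0.12). Want P(X=1 | X≥1) = P(X=1) / P(X≥1).
P(X=1) = C(12,1)·0.12^1·0.88^11 = 0.35292
P(X≥1) = 1 − 0.21567 = 0.78433
Ratio = 0.35292 / 0.78433 = 0.44996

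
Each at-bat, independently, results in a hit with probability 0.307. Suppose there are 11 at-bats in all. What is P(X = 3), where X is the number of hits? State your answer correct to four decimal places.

0.2540

X ~ Binomial(n=11, p=0.307).
P(X=3) = C(11,3) · p^3 · (1−p)^8
= 165 · 0.028934 · 0.053194 = 0.253960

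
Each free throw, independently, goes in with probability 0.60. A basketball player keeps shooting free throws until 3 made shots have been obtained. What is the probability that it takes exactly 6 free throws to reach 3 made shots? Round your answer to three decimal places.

Y = trial on which the third success occurs; negative binomial, r=3, p=0.60.
P(Y=6) = C(5,2) · p^3 · (1−p)^3
= 10 · 0.216 · 0.064 = 0.13824

0.138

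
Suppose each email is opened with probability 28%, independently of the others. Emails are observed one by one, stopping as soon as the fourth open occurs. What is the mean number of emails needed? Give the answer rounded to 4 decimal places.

14.2857

Y = total emails until the fourth success; negative binomial with r=4, p=0.28.
E[Y] = r / p = 4 / 0.28 = 14.285714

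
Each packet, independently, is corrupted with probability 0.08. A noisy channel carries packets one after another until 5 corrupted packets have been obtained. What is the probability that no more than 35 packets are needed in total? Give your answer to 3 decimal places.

0.144

Finishing within 35 packets ⇔ at least 5 successes in the first 35. With X ~ Binomial(35, 0.08), P(Y ≤ 35) = 1 − P(X ≤ 4).
  k=0: C(35,0)·0.08^0·0.92^35 = 0.05402
  k=1: C(35,1)·0.08^1·0.92^34 = 0.16442
  k=2: C(35,2)·0.08^2·0.92^33 = 0.24305
  k=3: C(35,3)·0.08^3·0.92^32 = 0.23248
  k=4: C(35,4)·0.08^4·0.92^31 = 0.16173
1 − 0.85570 = 0.14430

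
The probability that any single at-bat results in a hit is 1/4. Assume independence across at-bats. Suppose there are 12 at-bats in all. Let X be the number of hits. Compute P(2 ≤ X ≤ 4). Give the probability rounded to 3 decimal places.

X ~ Binomial(12, 0.25); P(2 ≤ X ≤ 4) = Σ C(12,k) p^k (1−p)^(12−k) over k:
  k=2: C(12,2)·0.25^2·0.75^10 = 0.23229
  k=3: C(12,3)·0.25^3·0.75^9 = 0.25810
  k=4: C(12,4)·0.25^4·0.75^8 = 0.19358
Total = 0.68397

0.684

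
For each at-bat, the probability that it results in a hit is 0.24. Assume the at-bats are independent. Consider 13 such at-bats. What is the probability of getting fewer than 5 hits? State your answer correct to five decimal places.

0.81844

X ~ Binomial(13, 0.24); P(X ≤ 4) = Σ C(13,k) p^k (1−p)^(13−k) over k:
  k=0: C(13,0)·0.24^0·0.76^13 = 0.0282213
  k=1: C(13,1)·0.24^1·0.76^12 = 0.1158558
  k=2: C(13,2)·0.24^2·0.76^11 = 0.2195162
  k=3: C(13,3)·0.24^3·0.76^10 = 0.2541767
  k=4: C(13,4)·0.24^4·0.76^9 = 0.2006658
Total = 0.8184357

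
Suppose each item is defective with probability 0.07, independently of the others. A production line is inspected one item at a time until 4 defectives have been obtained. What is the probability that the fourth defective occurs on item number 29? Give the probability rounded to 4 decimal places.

0.0128

Y = trial on which the fourth success occurs; negative binomial, r=4, p=0.07.
P(Y=29) = C(28,3) · p^4 · (1−p)^25
= 3276 · 2.401e-05 · 0.16296 = 0.012818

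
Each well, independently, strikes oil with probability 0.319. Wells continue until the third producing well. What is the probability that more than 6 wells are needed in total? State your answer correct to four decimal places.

0.7084

Needing more than 6 wells ⇔ fewer than 3 successes in the first 6. With X ~ Binomial(6, 0.319), P(Y > 6) = P(X ≤ 2).
  k=0: C(6,0)·0.319^0·0.681^6 = 0.099743
  k=1: C(6,1)·0.319^1·0.681^5 = 0.280335
  k=2: C(6,2)·0.319^2·0.681^4 = 0.328293
P(X ≤ 2) = 0.708371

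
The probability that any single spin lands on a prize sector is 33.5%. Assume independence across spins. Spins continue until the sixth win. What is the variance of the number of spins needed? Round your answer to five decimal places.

Y = total spins until the sixth success; negative binomial with r=6, p=0.335.
Var(Y) = r(1−p)/p² = 6·0.665 / 0.335² = 35.5535754

35.55358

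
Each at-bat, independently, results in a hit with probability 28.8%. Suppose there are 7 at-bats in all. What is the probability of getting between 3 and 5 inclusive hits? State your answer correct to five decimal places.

0.32287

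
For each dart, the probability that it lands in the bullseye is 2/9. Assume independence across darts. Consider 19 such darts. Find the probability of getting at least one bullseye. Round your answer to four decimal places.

P(at least one) = 1 − P(none) = 1 − (1 − 0.222222)^19
= 1 − 0.008438 = 0.991562

0.9916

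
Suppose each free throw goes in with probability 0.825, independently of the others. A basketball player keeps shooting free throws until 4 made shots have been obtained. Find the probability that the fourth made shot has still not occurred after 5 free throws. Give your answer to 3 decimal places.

0.212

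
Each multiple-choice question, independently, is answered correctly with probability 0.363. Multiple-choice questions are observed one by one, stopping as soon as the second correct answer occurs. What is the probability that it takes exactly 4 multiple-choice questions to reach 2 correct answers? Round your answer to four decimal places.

0.1604

Y = trial on which the second success occurs; negative binomial, r=2, p=0.363.
P(Y=4) = C(3,1) · p^2 · (1−p)^2
= 3 · 0.13177 · 0.40577 = 0.160403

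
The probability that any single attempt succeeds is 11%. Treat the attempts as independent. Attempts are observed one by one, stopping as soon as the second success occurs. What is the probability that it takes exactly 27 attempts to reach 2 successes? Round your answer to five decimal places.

Y = trial on which the second success occurs; negative binomial, r=2, p=0.11.
P(Y=27) = C(26,1) · p^2 · (1−p)^25
= 26 · 0.0121 · 0.054294 = 0.0170808

0.01708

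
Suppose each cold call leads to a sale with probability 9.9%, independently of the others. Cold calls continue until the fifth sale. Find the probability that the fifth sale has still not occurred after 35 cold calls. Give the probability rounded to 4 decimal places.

0.7376

Needing more than 35 cold calls ⇔ fewer than 5 successes in the first 35. With X ~ Binomial(35, 0.099), P(Y > 35) = P(X ≤ 4).
  k=0: C(35,0)·0.099^0·0.901^35 = 0.026024
  k=1: C(35,1)·0.099^1·0.901^34 = 0.100080
  k=2: C(35,2)·0.099^2·0.901^33 = 0.186941
  k=3: C(35,3)·0.099^3·0.901^32 = 0.225948
  k=4: C(35,4)·0.099^4·0.901^31 = 0.198614
P(X ≤ 4) = 0.737606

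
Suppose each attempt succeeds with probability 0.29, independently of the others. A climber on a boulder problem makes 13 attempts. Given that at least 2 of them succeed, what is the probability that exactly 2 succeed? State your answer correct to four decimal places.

0.1636

X ~ Binomial(13, 0.29). Want P(X=2 | X≥2) = P(X=2) / P(X≥2).
P(X=2) = C(13,2)·0.29^2·0.71^11 = 0.151612
P(X≥2) = 1 − 0.011651 − 0.061865 = 0.926485
Ratio = 0.151612 / 0.926485 = 0.163642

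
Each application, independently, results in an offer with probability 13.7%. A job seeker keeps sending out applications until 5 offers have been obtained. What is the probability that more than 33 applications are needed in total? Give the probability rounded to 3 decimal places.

Needing more than 33 applications ⇔ fewer than 5 successes in the first 33. With X ~ Binomial(33, 0.137), P(Y > 33) = P(X ≤ 4).
  k=0: C(33,0)·0.137^0·0.863^33 = 0.00773
  k=1: C(33,1)·0.137^1·0.863^32 = 0.04051
  k=2: C(33,2)·0.137^2·0.863^31 = 0.10290
  k=3: C(33,3)·0.137^3·0.863^30 = 0.16880
  k=4: C(33,4)·0.137^4·0.863^29 = 0.20097
P(X ≤ 4) = 0.52091

0.521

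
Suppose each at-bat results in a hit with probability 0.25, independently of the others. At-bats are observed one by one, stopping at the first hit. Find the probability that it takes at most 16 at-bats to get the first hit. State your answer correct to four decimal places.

Y = number of at-bats to the first success; geometric, p = 0.25.
P(Y ≤ 16) = 1 − (1−p)^16 = 1 − 0.010023 = 0.989977

0.9900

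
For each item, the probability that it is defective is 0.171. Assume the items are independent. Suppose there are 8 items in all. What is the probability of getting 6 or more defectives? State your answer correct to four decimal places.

X ~ Binomial(8, 0.171); P(X ≥ 6) = Σ C(8,k) p^k (1−p)^(8−k) over k:
  k=6: C(8,6)·0.171^6·0.829^2 = 0.000481
  k=7: C(8,7)·0.171^7·0.829^1 = 0.000028
  k=8: C(8,8)·0.171^8·0.829^0 = 0.000001
Total = 0.000510

0.0005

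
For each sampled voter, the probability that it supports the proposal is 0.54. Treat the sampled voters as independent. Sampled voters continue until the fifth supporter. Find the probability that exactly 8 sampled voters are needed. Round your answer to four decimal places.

0.1564

Y = trial on which the fifth success occurs; negative binomial, r=5, p=0.54.
P(Y=8) = C(7,4) · p^5 · (1−p)^3
= 35 · 0.045917 · 0.097336 = 0.156427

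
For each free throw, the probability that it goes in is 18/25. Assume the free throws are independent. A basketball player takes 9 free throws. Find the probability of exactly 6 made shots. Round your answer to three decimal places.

0.257

X ~ Binomial(n=9, p=0.72).
P(X=6) = C(9,6) · p^6 · (1−p)^3
= 84 · 0.13931 · 0.021952 = 0.25689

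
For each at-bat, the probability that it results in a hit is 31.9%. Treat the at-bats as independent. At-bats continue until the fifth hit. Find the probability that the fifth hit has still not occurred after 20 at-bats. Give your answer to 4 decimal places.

0.1852

Needing more than 20 at-bats ⇔ fewer than 5 successes in the first 20. With X ~ Binomial(20, 0.319), P(Y > 20) = P(X ≤ 4).
  k=0: C(20,0)·0.319^0·0.681^20 = 0.000460
  k=1: C(20,1)·0.319^1·0.681^19 = 0.004311
  k=2: C(20,2)·0.319^2·0.681^18 = 0.019186
  k=3: C(20,3)·0.319^3·0.681^17 = 0.053923
  k=4: C(20,4)·0.319^4·0.681^16 = 0.107352
P(X ≤ 4) = 0.185233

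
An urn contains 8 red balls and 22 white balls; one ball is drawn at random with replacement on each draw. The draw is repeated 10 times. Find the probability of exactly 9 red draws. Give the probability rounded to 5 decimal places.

0.00005

X ~ Binomial(n=10, p=0.266667).
P(X=9) = C(10,9) · p^9 · (1−p)^1
= 10 · 6.819e-06 · 0.73333 = 0.0000500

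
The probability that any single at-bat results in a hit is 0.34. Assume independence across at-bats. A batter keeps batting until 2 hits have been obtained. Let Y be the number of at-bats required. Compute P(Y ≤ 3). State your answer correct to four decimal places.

0.2682

Finishing within 3 at-bats ⇔ at least 2 successes in the first 3. With X ~ Binomial(3, 0.34), P(Y ≤ 3) = 1 − P(X ≤ 1).
  k=0: C(3,0)·0.34^0·0.66^3 = 0.287496
  k=1: C(3,1)·0.34^1·0.66^2 = 0.444312
1 − 0.731808 = 0.268192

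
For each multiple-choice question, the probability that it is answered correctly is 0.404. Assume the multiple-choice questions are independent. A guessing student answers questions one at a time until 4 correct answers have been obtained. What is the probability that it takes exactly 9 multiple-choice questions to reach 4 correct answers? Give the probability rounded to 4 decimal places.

Y = trial on which the fourth success occurs; negative binomial, r=4, p=0.404.
P(Y=9) = C(8,3) · p^4 · (1−p)^5
= 56 · 0.026639 · 0.075202 = 0.112188

0.1122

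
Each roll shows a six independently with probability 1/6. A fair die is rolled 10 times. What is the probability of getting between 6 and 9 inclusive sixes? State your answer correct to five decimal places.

X ~ Binomial(10, 0.166667); P(6 ≤ X ≤ 9) = Σ C(10,k) p^k (1−p)^(10−k) over k:
  k=6: C(10,6)·0.166667^6·0.833333^4 = 0.0021706
  k=7: C(10,7)·0.166667^7·0.833333^3 = 0.0002481
  k=8: C(10,8)·0.166667^8·0.833333^2 = 0.0000186
  k=9: C(10,9)·0.166667^9·0.833333^1 = 0.0000008
Total = 0.0024381

0.00244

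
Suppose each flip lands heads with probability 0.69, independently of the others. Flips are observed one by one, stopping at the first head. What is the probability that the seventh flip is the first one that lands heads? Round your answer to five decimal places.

0.00061

Geometric (trials to first success), p = 0.69.
P(Y = 7) = (1−p)^6 · p = 0.0008875 · 0.69 = 0.0006124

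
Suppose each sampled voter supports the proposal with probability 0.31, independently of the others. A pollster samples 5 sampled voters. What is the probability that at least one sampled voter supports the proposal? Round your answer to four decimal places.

P(at least one) = 1 − P(none) = 1 − (1 − 0.31)^5
= 1 − 0.156403 = 0.843597

0.8436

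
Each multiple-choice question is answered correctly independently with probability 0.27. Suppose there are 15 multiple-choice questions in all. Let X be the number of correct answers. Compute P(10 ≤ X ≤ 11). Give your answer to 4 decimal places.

0.0015

X ~ Binomial(15, 0.27); P(10 ≤ X ≤ 11) = Σ C(15,k) p^k (1−p)^(15−k) over k:
  k=10: C(15,10)·0.27^10·0.73^5 = 0.001282
  k=11: C(15,11)·0.27^11·0.73^4 = 0.000215
Total = 0.001497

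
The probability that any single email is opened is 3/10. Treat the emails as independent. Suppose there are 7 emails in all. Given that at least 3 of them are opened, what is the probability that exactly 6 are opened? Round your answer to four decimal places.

0.0101

X ~ Binomial(7, 0.30). Want P(X=6 | X≥3) = P(X=6) / P(X≥3).
P(X=6) = C(7,6)·0.30^6·0.70^1 = 0.003572
P(X≥3) = 1 − 0.082354 − 0.247063 − 0.317652 = 0.352930
Ratio = 0.003572 / 0.352930 = 0.010121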